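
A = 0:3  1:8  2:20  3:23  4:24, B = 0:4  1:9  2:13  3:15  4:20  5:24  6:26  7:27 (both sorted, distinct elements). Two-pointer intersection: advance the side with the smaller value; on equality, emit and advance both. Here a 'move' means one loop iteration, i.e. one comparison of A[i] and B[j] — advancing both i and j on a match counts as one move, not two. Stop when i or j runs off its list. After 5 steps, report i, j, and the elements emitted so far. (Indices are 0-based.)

i=2, j=3, emitted=[]

[i=0,j=0] 3<4 → i++
[i=1,j=0] 8>4 → j++
[i=1,j=1] 8<9 → i++
[i=2,j=1] 20>9 → j++
[i=2,j=2] 20>13 → j++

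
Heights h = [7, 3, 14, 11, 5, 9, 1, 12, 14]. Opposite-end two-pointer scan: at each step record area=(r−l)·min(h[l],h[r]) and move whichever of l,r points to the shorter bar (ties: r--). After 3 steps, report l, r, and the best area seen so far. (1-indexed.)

[1,9] min(7,14)*8=56 best=56 * → l++
[2,9] min(3,14)*7=21 best=56 → l++
[3,9] min(14,14)*6=84 best=84 * → r--

l=3, r=8, best area=84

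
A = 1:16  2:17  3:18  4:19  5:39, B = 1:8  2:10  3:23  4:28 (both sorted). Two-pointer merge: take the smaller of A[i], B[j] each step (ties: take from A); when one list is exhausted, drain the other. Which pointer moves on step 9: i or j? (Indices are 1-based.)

i

i=1 j=1: A[i]=16>B[j]=8 take 8, j++
i=1 j=2: A[i]=16>B[j]=10 take 10, j++
i=1 j=3: A[i]=16<=B[j]=23 take 16, i++
i=2 j=3: A[i]=17<=B[j]=23 take 17, i++
i=3 j=3: A[i]=18<=B[j]=23 take 18, i++
i=4 j=3: A[i]=19<=B[j]=23 take 19, i++
i=5 j=3: A[i]=39>B[j]=23 take 23, j++
i=5 j=4: A[i]=39>B[j]=28 take 28, j++
i=5 j=5: B done, take A[i]=39, i++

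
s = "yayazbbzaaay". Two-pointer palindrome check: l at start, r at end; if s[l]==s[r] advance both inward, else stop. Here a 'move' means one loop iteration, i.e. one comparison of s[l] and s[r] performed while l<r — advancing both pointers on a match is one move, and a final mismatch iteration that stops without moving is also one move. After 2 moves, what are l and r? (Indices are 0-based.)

l=2, r=9

l=0 r=11: 'y'=='y', l++,r--
l=1 r=10: 'a'=='a', l++,r--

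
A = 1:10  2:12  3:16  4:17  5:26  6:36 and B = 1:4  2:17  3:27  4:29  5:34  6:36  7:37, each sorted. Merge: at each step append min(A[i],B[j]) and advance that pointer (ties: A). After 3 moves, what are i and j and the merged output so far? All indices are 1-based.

i=3, j=2, merged so far=[4, 10, 12]

i=1 j=1: A[i]=10>B[j]=4 take 4, j++
i=1 j=2: A[i]=10<=B[j]=17 take 10, i++
i=2 j=2: A[i]=12<=B[j]=17 take 12, i++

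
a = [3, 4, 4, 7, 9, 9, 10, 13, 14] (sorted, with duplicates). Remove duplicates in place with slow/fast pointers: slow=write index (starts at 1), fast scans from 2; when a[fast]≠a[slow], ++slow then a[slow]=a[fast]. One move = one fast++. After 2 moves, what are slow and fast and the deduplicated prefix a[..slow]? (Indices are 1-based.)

slow=1 fast=2: a[fast]=4≠a[slow]=3 write a[2]=4, slow++,fast++
slow=2 fast=3: a[fast]=4=a[slow] dup, fast++

slow=2, fast=4, prefix=[3, 4]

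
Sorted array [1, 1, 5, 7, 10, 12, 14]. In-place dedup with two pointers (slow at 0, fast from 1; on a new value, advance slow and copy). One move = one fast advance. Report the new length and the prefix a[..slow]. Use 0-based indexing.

length 6; prefix = [1, 5, 7, 10, 12, 14]

slow=0 fast=1: a[fast]=1=a[slow] dup, fast++
slow=0 fast=2: a[fast]=5≠a[slow]=1 write a[1]=5, slow++,fast++
slow=1 fast=3: a[fast]=7≠a[slow]=5 write a[2]=7, slow++,fast++
slow=2 fast=4: a[fast]=10≠a[slow]=7 write a[3]=10, slow++,fast++
slow=3 fast=5: a[fast]=12≠a[slow]=10 write a[4]=12, slow++,fast++
slow=4 fast=6: a[fast]=14≠a[slow]=12 write a[5]=14, slow++,fast++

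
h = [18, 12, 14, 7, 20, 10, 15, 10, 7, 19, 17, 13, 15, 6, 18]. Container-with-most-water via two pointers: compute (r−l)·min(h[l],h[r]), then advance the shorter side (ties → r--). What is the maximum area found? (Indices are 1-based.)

max area = 252

[1,15] min(18,18)*14=252 best=252 * → r--
[1,14] min(18,6)*13=78 best=252 → r--
[1,13] min(18,15)*12=180 best=252 → r--
[1,12] min(18,13)*11=143 best=252 → r--
[1,11] min(18,17)*10=170 best=252 → r--
[1,10] min(18,19)*9=162 best=252 → l++
[2,10] min(12,19)*8=96 best=252 → l++
[3,10] min(14,19)*7=98 best=252 → l++
[4,10] min(7,19)*6=42 best=252 → l++
[5,10] min(20,19)*5=95 best=252 → r--
[5,9] min(20,7)*4=28 best=252 → r--
[5,8] min(20,10)*3=30 best=252 → r--
[5,7] min(20,15)*2=30 best=252 → r--
[5,6] min(20,10)*1=10 best=252 → r--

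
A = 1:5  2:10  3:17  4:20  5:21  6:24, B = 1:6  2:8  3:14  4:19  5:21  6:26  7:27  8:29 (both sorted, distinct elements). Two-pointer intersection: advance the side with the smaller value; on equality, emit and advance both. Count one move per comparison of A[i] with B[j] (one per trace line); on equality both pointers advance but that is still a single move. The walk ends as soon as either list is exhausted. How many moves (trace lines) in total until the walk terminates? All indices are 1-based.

i=1 j=1: 5<6, i++
i=2 j=1: 10>6, j++
i=2 j=2: 10>8, j++
i=2 j=3: 10<14, i++
i=3 j=3: 17>14, j++
i=3 j=4: 17<19, i++
i=4 j=4: 20>19, j++
i=4 j=5: 20<21, i++
i=5 j=5: 21==21 emit, i++,j++
i=6 j=6: 24<26, i++

10 moves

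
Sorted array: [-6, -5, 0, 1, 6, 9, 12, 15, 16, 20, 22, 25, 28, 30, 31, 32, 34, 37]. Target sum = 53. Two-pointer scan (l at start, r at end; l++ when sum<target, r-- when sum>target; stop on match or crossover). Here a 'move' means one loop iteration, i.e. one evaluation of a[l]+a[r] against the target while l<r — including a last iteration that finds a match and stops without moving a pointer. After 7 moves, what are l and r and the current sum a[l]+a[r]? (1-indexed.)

[1,18] -6+37=31 <53 → l++
[2,18] -5+37=32 <53 → l++
[3,18] 0+37=37 <53 → l++
[4,18] 1+37=38 <53 → l++
[5,18] 6+37=43 <53 → l++
[6,18] 9+37=46 <53 → l++
[7,18] 12+37=49 <53 → l++

l=8, r=18, sum=52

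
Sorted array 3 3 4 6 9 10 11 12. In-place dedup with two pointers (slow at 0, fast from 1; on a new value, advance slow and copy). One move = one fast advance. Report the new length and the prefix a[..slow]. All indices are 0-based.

length 7; prefix = [3, 4, 6, 9, 10, 11, 12]

slow=0 fast=1: a[fast]=3=a[slow] dup, fast++
slow=0 fast=2: a[fast]=4≠a[slow]=3 write a[1]=4, slow++,fast++
slow=1 fast=3: a[fast]=6≠a[slow]=4 write a[2]=6, slow++,fast++
slow=2 fast=4: a[fast]=9≠a[slow]=6 write a[3]=9, slow++,fast++
slow=3 fast=5: a[fast]=10≠a[slow]=9 write a[4]=10, slow++,fast++
slow=4 fast=6: a[fast]=11≠a[slow]=10 write a[5]=11, slow++,fast++
slow=5 fast=7: a[fast]=12≠a[slow]=11 write a[6]=12, slow++,fast++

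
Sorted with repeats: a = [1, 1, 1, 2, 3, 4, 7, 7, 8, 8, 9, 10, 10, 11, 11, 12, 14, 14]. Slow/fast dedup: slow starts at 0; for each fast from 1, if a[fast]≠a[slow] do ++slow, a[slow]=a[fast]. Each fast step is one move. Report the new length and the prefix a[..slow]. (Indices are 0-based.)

length 11; prefix = [1, 2, 3, 4, 7, 8, 9, 10, 11, 12, 14]

(s=0,f=1) a[fast]=1=a[slow] dup → fast++
(s=0,f=2) a[fast]=1=a[slow] dup → fast++
(s=0,f=3) a[fast]=2≠a[slow]=1 write a[1]=2 → slow++,fast++
(s=1,f=4) a[fast]=3≠a[slow]=2 write a[2]=3 → slow++,fast++
(s=2,f=5) a[fast]=4≠a[slow]=3 write a[3]=4 → slow++,fast++
(s=3,f=6) a[fast]=7≠a[slow]=4 write a[4]=7 → slow++,fast++
(s=4,f=7) a[fast]=7=a[slow] dup → fast++
(s=4,f=8) a[fast]=8≠a[slow]=7 write a[5]=8 → slow++,fast++
(s=5,f=9) a[fast]=8=a[slow] dup → fast++
(s=5,f=10) a[fast]=9≠a[slow]=8 write a[6]=9 → slow++,fast++
(s=6,f=11) a[fast]=10≠a[slow]=9 write a[7]=10 → slow++,fast++
(s=7,f=12) a[fast]=10=a[slow] dup → fast++
(s=7,f=13) a[fast]=11≠a[slow]=10 write a[8]=11 → slow++,fast++
(s=8,f=14) a[fast]=11=a[slow] dup → fast++
(s=8,f=15) a[fast]=12≠a[slow]=11 write a[9]=12 → slow++,fast++
(s=9,f=16) a[fast]=14≠a[slow]=12 write a[10]=14 → slow++,fast++
(s=10,f=17) a[fast]=14=a[slow] dup → fast++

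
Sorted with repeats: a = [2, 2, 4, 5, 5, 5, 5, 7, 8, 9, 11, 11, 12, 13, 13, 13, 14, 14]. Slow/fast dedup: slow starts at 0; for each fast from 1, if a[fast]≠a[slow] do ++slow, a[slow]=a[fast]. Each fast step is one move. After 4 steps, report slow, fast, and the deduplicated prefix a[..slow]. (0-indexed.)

slow=2, fast=5, prefix=[2, 4, 5]

slow=0 fast=1: a[fast]=2=a[slow] dup, fast++
slow=0 fast=2: a[fast]=4≠a[slow]=2 write a[1]=4, slow++,fast++
slow=1 fast=3: a[fast]=5≠a[slow]=4 write a[2]=5, slow++,fast++
slow=2 fast=4: a[fast]=5=a[slow] dup, fast++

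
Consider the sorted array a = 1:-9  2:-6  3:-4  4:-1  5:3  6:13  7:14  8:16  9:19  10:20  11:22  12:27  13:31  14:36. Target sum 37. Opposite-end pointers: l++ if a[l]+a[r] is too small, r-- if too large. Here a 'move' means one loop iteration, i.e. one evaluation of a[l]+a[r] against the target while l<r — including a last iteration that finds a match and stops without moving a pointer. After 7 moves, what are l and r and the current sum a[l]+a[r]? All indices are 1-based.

l=6, r=12, sum=40

l=1 r=14: -9+36=27 <37, l++
l=2 r=14: -6+36=30 <37, l++
l=3 r=14: -4+36=32 <37, l++
l=4 r=14: -1+36=35 <37, l++
l=5 r=14: 3+36=39 >37, r--
l=5 r=13: 3+31=34 <37, l++
l=6 r=13: 13+31=44 >37, r--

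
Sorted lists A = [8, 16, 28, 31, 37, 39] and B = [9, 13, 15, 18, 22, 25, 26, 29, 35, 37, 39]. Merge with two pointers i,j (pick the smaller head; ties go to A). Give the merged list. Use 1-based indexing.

i=1 j=1: A[i]=8<=B[j]=9 take 8, i++
i=2 j=1: A[i]=16>B[j]=9 take 9, j++
i=2 j=2: A[i]=16>B[j]=13 take 13, j++
i=2 j=3: A[i]=16>B[j]=15 take 15, j++
i=2 j=4: A[i]=16<=B[j]=18 take 16, i++
i=3 j=4: A[i]=28>B[j]=18 take 18, j++
i=3 j=5: A[i]=28>B[j]=22 take 22, j++
i=3 j=6: A[i]=28>B[j]=25 take 25, j++
i=3 j=7: A[i]=28>B[j]=26 take 26, j++
i=3 j=8: A[i]=28<=B[j]=29 take 28, i++
i=4 j=8: A[i]=31>B[j]=29 take 29, j++
i=4 j=9: A[i]=31<=B[j]=35 take 31, i++
i=5 j=9: A[i]=37>B[j]=35 take 35, j++
i=5 j=10: A[i]=37<=B[j]=37 take 37, i++
i=6 j=10: A[i]=39>B[j]=37 take 37, j++
i=6 j=11: A[i]=39<=B[j]=39 take 39, i++
i=7 j=11: A done, take B[j]=39, j++

[8, 9, 13, 15, 16, 18, 22, 25, 26, 28, 29, 31, 35, 37, 37, 39, 39]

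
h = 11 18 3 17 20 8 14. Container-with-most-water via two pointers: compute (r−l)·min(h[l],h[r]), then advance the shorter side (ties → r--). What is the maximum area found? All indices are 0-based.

max area = 70

l=0 r=6: min(11,14)*6=66 best=66 *, l++
l=1 r=6: min(18,14)*5=70 best=70 *, r--
l=1 r=5: min(18,8)*4=32 best=70, r--
l=1 r=4: min(18,20)*3=54 best=70, l++
l=2 r=4: min(3,20)*2=6 best=70, l++
l=3 r=4: min(17,20)*1=17 best=70, l++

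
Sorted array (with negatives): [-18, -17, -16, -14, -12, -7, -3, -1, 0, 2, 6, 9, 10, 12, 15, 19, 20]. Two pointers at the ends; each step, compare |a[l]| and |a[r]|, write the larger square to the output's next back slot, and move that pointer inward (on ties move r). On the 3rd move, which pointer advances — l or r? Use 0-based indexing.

l

l=0 r=16: |-18|<=|20| out[16]=400, r--
l=0 r=15: |-18|<=|19| out[15]=361, r--
l=0 r=14: |-18|>|15| out[14]=324, l++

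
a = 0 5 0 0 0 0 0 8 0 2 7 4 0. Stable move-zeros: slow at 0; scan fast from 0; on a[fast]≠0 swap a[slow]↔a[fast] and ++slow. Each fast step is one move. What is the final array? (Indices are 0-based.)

[5, 8, 2, 7, 4, 0, 0, 0, 0, 0, 0, 0, 0]

(s=0,f=0) a[fast]=0 → fast++
(s=0,f=1) a[fast]=5≠0 swap→a[0]=5 → slow++,fast++
(s=1,f=2) a[fast]=0 → fast++
(s=1,f=3) a[fast]=0 → fast++
(s=1,f=4) a[fast]=0 → fast++
(s=1,f=5) a[fast]=0 → fast++
(s=1,f=6) a[fast]=0 → fast++
(s=1,f=7) a[fast]=8≠0 swap→a[1]=8 → slow++,fast++
(s=2,f=8) a[fast]=0 → fast++
(s=2,f=9) a[fast]=2≠0 swap→a[2]=2 → slow++,fast++
(s=3,f=10) a[fast]=7≠0 swap→a[3]=7 → slow++,fast++
(s=4,f=11) a[fast]=4≠0 swap→a[4]=4 → slow++,fast++
(s=5,f=12) a[fast]=0 → fast++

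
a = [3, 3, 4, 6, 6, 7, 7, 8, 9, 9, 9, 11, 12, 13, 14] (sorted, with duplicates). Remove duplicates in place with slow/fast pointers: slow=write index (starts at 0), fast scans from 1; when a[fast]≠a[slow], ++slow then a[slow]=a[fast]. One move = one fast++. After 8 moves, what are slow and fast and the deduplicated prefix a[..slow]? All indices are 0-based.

slow=0 fast=1: a[fast]=3=a[slow] dup, fast++
slow=0 fast=2: a[fast]=4≠a[slow]=3 write a[1]=4, slow++,fast++
slow=1 fast=3: a[fast]=6≠a[slow]=4 write a[2]=6, slow++,fast++
slow=2 fast=4: a[fast]=6=a[slow] dup, fast++
slow=2 fast=5: a[fast]=7≠a[slow]=6 write a[3]=7, slow++,fast++
slow=3 fast=6: a[fast]=7=a[slow] dup, fast++
slow=3 fast=7: a[fast]=8≠a[slow]=7 write a[4]=8, slow++,fast++
slow=4 fast=8: a[fast]=9≠a[slow]=8 write a[5]=9, slow++,fast++

slow=5, fast=9, prefix=[3, 4, 6, 7, 8, 9]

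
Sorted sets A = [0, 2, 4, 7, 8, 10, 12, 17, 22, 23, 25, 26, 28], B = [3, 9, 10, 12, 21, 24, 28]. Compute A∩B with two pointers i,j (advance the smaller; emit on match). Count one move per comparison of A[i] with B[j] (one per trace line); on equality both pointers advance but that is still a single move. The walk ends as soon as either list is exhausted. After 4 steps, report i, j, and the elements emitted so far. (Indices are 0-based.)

i=0 j=0: 0<3, i++
i=1 j=0: 2<3, i++
i=2 j=0: 4>3, j++
i=2 j=1: 4<9, i++

i=3, j=1, emitted=[]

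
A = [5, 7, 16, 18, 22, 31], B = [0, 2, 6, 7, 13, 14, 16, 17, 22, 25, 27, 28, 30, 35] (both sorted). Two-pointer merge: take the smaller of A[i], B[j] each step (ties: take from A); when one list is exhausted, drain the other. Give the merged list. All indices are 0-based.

i=0 j=0: A[i]=5>B[j]=0 take 0, j++
i=0 j=1: A[i]=5>B[j]=2 take 2, j++
i=0 j=2: A[i]=5<=B[j]=6 take 5, i++
i=1 j=2: A[i]=7>B[j]=6 take 6, j++
i=1 j=3: A[i]=7<=B[j]=7 take 7, i++
i=2 j=3: A[i]=16>B[j]=7 take 7, j++
i=2 j=4: A[i]=16>B[j]=13 take 13, j++
i=2 j=5: A[i]=16>B[j]=14 take 14, j++
i=2 j=6: A[i]=16<=B[j]=16 take 16, i++
i=3 j=6: A[i]=18>B[j]=16 take 16, j++
i=3 j=7: A[i]=18>B[j]=17 take 17, j++
i=3 j=8: A[i]=18<=B[j]=22 take 18, i++
i=4 j=8: A[i]=22<=B[j]=22 take 22, i++
i=5 j=8: A[i]=31>B[j]=22 take 22, j++
i=5 j=9: A[i]=31>B[j]=25 take 25, j++
i=5 j=10: A[i]=31>B[j]=27 take 27, j++
i=5 j=11: A[i]=31>B[j]=28 take 28, j++
i=5 j=12: A[i]=31>B[j]=30 take 30, j++
i=5 j=13: A[i]=31<=B[j]=35 take 31, i++
i=6 j=13: A done, take B[j]=35, j++

[0, 2, 5, 6, 7, 7, 13, 14, 16, 16, 17, 18, 22, 22, 25, 27, 28, 30, 31, 35]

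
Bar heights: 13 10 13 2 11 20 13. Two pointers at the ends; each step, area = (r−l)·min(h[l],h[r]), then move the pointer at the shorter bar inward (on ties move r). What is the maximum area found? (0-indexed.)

max area = 78

[0,6] min(13,13)*6=78 best=78 * → r--
[0,5] min(13,20)*5=65 best=78 → l++
[1,5] min(10,20)*4=40 best=78 → l++
[2,5] min(13,20)*3=39 best=78 → l++
[3,5] min(2,20)*2=4 best=78 → l++
[4,5] min(11,20)*1=11 best=78 → l++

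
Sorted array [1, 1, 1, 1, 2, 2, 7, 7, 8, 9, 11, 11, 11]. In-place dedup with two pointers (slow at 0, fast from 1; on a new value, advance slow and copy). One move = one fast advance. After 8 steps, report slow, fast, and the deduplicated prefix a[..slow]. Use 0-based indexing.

slow=3, fast=9, prefix=[1, 2, 7, 8]

(s=0,f=1) a[fast]=1=a[slow] dup → fast++
(s=0,f=2) a[fast]=1=a[slow] dup → fast++
(s=0,f=3) a[fast]=1=a[slow] dup → fast++
(s=0,f=4) a[fast]=2≠a[slow]=1 write a[1]=2 → slow++,fast++
(s=1,f=5) a[fast]=2=a[slow] dup → fast++
(s=1,f=6) a[fast]=7≠a[slow]=2 write a[2]=7 → slow++,fast++
(s=2,f=7) a[fast]=7=a[slow] dup → fast++
(s=2,f=8) a[fast]=8≠a[slow]=7 write a[3]=8 → slow++,fast++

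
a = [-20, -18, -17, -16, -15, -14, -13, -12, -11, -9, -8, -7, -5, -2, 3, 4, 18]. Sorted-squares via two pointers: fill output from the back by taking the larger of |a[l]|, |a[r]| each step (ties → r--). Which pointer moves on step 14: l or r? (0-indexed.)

l

[0,16] |-20|>|18| out[16]=400 → l++
[1,16] |-18|<=|18| out[15]=324 → r--
[1,15] |-18|>|4| out[14]=324 → l++
[2,15] |-17|>|4| out[13]=289 → l++
[3,15] |-16|>|4| out[12]=256 → l++
[4,15] |-15|>|4| out[11]=225 → l++
[5,15] |-14|>|4| out[10]=196 → l++
[6,15] |-13|>|4| out[9]=169 → l++
[7,15] |-12|>|4| out[8]=144 → l++
[8,15] |-11|>|4| out[7]=121 → l++
[9,15] |-9|>|4| out[6]=81 → l++
[10,15] |-8|>|4| out[5]=64 → l++
[11,15] |-7|>|4| out[4]=49 → l++
[12,15] |-5|>|4| out[3]=25 → l++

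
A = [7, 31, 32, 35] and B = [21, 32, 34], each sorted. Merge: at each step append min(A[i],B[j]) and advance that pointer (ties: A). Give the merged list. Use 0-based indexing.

i=0 j=0: A[i]=7<=B[j]=21 take 7, i++
i=1 j=0: A[i]=31>B[j]=21 take 21, j++
i=1 j=1: A[i]=31<=B[j]=32 take 31, i++
i=2 j=1: A[i]=32<=B[j]=32 take 32, i++
i=3 j=1: A[i]=35>B[j]=32 take 32, j++
i=3 j=2: A[i]=35>B[j]=34 take 34, j++
i=3 j=3: B done, take A[i]=35, i++

[7, 21, 31, 32, 32, 34, 35]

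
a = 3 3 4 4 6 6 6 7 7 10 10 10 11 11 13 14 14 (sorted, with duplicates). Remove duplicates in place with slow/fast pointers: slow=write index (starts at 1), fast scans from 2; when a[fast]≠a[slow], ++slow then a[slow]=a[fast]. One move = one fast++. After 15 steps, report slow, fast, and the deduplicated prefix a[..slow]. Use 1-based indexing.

slow=8, fast=17, prefix=[3, 4, 6, 7, 10, 11, 13, 14]

slow=1 fast=2: a[fast]=3=a[slow] dup, fast++
slow=1 fast=3: a[fast]=4≠a[slow]=3 write a[2]=4, slow++,fast++
slow=2 fast=4: a[fast]=4=a[slow] dup, fast++
slow=2 fast=5: a[fast]=6≠a[slow]=4 write a[3]=6, slow++,fast++
slow=3 fast=6: a[fast]=6=a[slow] dup, fast++
slow=3 fast=7: a[fast]=6=a[slow] dup, fast++
slow=3 fast=8: a[fast]=7≠a[slow]=6 write a[4]=7, slow++,fast++
slow=4 fast=9: a[fast]=7=a[slow] dup, fast++
slow=4 fast=10: a[fast]=10≠a[slow]=7 write a[5]=10, slow++,fast++
slow=5 fast=11: a[fast]=10=a[slow] dup, fast++
slow=5 fast=12: a[fast]=10=a[slow] dup, fast++
slow=5 fast=13: a[fast]=11≠a[slow]=10 write a[6]=11, slow++,fast++
slow=6 fast=14: a[fast]=11=a[slow] dup, fast++
slow=6 fast=15: a[fast]=13≠a[slow]=11 write a[7]=13, slow++,fast++
slow=7 fast=16: a[fast]=14≠a[slow]=13 write a[8]=14, slow++,fast++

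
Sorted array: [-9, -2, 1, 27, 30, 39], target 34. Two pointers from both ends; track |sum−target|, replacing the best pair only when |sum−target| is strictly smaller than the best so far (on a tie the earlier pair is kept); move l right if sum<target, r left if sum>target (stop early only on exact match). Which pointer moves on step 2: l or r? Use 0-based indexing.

r

l=0 r=5: -9+39=30 d=4 *, l++
l=1 r=5: -2+39=37 d=3 *, r--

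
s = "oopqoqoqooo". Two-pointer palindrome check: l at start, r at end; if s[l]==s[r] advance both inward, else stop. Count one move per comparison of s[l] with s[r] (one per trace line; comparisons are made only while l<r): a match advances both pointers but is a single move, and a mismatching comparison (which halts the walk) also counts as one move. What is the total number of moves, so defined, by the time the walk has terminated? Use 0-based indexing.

l=0 r=10: 'o'=='o', l++,r--
l=1 r=9: 'o'=='o', l++,r--
l=2 r=8: 'p'!='o', stop

3 moves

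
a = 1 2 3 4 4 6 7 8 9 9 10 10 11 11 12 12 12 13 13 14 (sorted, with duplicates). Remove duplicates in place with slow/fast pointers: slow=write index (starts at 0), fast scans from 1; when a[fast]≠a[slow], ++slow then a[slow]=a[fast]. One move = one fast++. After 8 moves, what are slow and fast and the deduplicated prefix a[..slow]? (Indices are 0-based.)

slow=7, fast=9, prefix=[1, 2, 3, 4, 6, 7, 8, 9]

slow=0 fast=1: a[fast]=2≠a[slow]=1 write a[1]=2, slow++,fast++
slow=1 fast=2: a[fast]=3≠a[slow]=2 write a[2]=3, slow++,fast++
slow=2 fast=3: a[fast]=4≠a[slow]=3 write a[3]=4, slow++,fast++
slow=3 fast=4: a[fast]=4=a[slow] dup, fast++
slow=3 fast=5: a[fast]=6≠a[slow]=4 write a[4]=6, slow++,fast++
slow=4 fast=6: a[fast]=7≠a[slow]=6 write a[5]=7, slow++,fast++
slow=5 fast=7: a[fast]=8≠a[slow]=7 write a[6]=8, slow++,fast++
slow=6 fast=8: a[fast]=9≠a[slow]=8 write a[7]=9, slow++,fast++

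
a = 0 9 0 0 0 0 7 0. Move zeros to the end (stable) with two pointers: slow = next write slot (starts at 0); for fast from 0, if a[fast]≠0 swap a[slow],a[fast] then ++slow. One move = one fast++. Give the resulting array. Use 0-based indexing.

(s=0,f=0) a[fast]=0 → fast++
(s=0,f=1) a[fast]=9≠0 swap→a[0]=9 → slow++,fast++
(s=1,f=2) a[fast]=0 → fast++
(s=1,f=3) a[fast]=0 → fast++
(s=1,f=4) a[fast]=0 → fast++
(s=1,f=5) a[fast]=0 → fast++
(s=1,f=6) a[fast]=7≠0 swap→a[1]=7 → slow++,fast++
(s=2,f=7) a[fast]=0 → fast++

[9, 7, 0, 0, 0, 0, 0, 0]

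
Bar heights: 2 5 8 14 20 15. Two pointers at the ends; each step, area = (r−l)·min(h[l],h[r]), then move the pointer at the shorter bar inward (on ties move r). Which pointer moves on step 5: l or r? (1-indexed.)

l=1 r=6: min(2,15)*5=10 best=10 *, l++
l=2 r=6: min(5,15)*4=20 best=20 *, l++
l=3 r=6: min(8,15)*3=24 best=24 *, l++
l=4 r=6: min(14,15)*2=28 best=28 *, l++
l=5 r=6: min(20,15)*1=15 best=28, r--

r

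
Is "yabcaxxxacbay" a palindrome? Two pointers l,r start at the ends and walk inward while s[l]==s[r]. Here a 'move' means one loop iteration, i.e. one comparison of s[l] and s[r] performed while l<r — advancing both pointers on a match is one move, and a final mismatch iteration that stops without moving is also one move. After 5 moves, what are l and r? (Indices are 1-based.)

l=6, r=8

[1,13] 'y'=='y' → l++,r--
[2,12] 'a'=='a' → l++,r--
[3,11] 'b'=='b' → l++,r--
[4,10] 'c'=='c' → l++,r--
[5,9] 'a'=='a' → l++,r--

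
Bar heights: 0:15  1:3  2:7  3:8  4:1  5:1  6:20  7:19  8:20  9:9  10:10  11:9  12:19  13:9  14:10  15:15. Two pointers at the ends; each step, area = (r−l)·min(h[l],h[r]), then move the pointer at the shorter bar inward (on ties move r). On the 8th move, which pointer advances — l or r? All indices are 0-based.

l

[0,15] min(15,15)*15=225 best=225 * → r--
[0,14] min(15,10)*14=140 best=225 → r--
[0,13] min(15,9)*13=117 best=225 → r--
[0,12] min(15,19)*12=180 best=225 → l++
[1,12] min(3,19)*11=33 best=225 → l++
[2,12] min(7,19)*10=70 best=225 → l++
[3,12] min(8,19)*9=72 best=225 → l++
[4,12] min(1,19)*8=8 best=225 → l++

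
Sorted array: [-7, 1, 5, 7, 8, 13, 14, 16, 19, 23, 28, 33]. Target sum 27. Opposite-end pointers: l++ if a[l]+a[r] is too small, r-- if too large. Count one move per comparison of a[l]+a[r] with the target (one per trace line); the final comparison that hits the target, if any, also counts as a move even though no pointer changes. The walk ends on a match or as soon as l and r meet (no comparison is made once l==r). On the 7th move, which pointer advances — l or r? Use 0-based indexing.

l

l=0 r=11: -7+33=26 <27, l++
l=1 r=11: 1+33=34 >27, r--
l=1 r=10: 1+28=29 >27, r--
l=1 r=9: 1+23=24 <27, l++
l=2 r=9: 5+23=28 >27, r--
l=2 r=8: 5+19=24 <27, l++
l=3 r=8: 7+19=26 <27, l++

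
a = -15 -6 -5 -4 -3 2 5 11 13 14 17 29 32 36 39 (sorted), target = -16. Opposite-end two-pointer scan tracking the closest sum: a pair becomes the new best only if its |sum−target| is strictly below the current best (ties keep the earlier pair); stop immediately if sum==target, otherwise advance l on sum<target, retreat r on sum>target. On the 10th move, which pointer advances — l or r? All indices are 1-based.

l=1 r=15: -15+39=24 d=40 *, r--
l=1 r=14: -15+36=21 d=37 *, r--
l=1 r=13: -15+32=17 d=33 *, r--
l=1 r=12: -15+29=14 d=30 *, r--
l=1 r=11: -15+17=2 d=18 *, r--
l=1 r=10: -15+14=-1 d=15 *, r--
l=1 r=9: -15+13=-2 d=14 *, r--
l=1 r=8: -15+11=-4 d=12 *, r--
l=1 r=7: -15+5=-10 d=6 *, r--
l=1 r=6: -15+2=-13 d=3 *, r--

r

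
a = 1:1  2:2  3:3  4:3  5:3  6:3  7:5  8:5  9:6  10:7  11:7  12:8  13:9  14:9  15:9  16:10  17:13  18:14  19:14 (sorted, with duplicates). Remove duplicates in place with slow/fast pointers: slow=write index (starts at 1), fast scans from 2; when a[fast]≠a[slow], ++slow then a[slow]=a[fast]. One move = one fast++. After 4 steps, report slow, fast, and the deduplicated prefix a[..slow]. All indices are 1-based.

slow=3, fast=6, prefix=[1, 2, 3]

slow=1 fast=2: a[fast]=2≠a[slow]=1 write a[2]=2, slow++,fast++
slow=2 fast=3: a[fast]=3≠a[slow]=2 write a[3]=3, slow++,fast++
slow=3 fast=4: a[fast]=3=a[slow] dup, fast++
slow=3 fast=5: a[fast]=3=a[slow] dup, fast++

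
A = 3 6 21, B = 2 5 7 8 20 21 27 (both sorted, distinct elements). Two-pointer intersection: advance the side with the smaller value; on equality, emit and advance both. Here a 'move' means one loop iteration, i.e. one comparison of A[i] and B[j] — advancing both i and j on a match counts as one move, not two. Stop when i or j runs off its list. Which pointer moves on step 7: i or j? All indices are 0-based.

j

i=0 j=0: 3>2, j++
i=0 j=1: 3<5, i++
i=1 j=1: 6>5, j++
i=1 j=2: 6<7, i++
i=2 j=2: 21>7, j++
i=2 j=3: 21>8, j++
i=2 j=4: 21>20, j++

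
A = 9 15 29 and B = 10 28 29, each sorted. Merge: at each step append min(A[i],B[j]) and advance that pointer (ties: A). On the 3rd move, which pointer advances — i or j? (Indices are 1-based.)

[i=1,j=1] A[i]=9<=B[j]=10 take 9 → i++
[i=2,j=1] A[i]=15>B[j]=10 take 10 → j++
[i=2,j=2] A[i]=15<=B[j]=28 take 15 → i++

i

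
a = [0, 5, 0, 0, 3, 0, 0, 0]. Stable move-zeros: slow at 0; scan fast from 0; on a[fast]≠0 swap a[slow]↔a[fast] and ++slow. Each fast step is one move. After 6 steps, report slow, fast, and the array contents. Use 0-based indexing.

slow=2, fast=6, a=[5, 3, 0, 0, 0, 0, 0, 0]

slow=0 fast=0: a[fast]=0, fast++
slow=0 fast=1: a[fast]=5≠0 swap→a[0]=5, slow++,fast++
slow=1 fast=2: a[fast]=0, fast++
slow=1 fast=3: a[fast]=0, fast++
slow=1 fast=4: a[fast]=3≠0 swap→a[1]=3, slow++,fast++
slow=2 fast=5: a[fast]=0, fast++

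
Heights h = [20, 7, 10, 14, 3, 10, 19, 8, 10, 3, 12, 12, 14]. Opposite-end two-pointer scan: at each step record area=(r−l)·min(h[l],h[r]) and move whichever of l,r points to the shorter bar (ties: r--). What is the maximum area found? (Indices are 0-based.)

[0,12] min(20,14)*12=168 best=168 * → r--
[0,11] min(20,12)*11=132 best=168 → r--
[0,10] min(20,12)*10=120 best=168 → r--
[0,9] min(20,3)*9=27 best=168 → r--
[0,8] min(20,10)*8=80 best=168 → r--
[0,7] min(20,8)*7=56 best=168 → r--
[0,6] min(20,19)*6=114 best=168 → r--
[0,5] min(20,10)*5=50 best=168 → r--
[0,4] min(20,3)*4=12 best=168 → r--
[0,3] min(20,14)*3=42 best=168 → r--
[0,2] min(20,10)*2=20 best=168 → r--
[0,1] min(20,7)*1=7 best=168 → r--

max area = 168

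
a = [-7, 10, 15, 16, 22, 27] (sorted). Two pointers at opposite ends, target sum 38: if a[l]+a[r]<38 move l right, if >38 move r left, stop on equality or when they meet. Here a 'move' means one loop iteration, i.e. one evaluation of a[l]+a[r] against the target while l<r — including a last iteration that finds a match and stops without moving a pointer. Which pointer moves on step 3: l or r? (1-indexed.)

r

l=1 r=6: -7+27=20 <38, l++
l=2 r=6: 10+27=37 <38, l++
l=3 r=6: 15+27=42 >38, r--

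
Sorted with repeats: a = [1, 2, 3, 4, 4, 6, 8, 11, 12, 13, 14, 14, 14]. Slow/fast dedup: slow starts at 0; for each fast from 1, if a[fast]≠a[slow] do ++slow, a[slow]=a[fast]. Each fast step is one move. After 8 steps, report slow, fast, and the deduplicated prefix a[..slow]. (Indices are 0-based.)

slow=7, fast=9, prefix=[1, 2, 3, 4, 6, 8, 11, 12]

(s=0,f=1) a[fast]=2≠a[slow]=1 write a[1]=2 → slow++,fast++
(s=1,f=2) a[fast]=3≠a[slow]=2 write a[2]=3 → slow++,fast++
(s=2,f=3) a[fast]=4≠a[slow]=3 write a[3]=4 → slow++,fast++
(s=3,f=4) a[fast]=4=a[slow] dup → fast++
(s=3,f=5) a[fast]=6≠a[slow]=4 write a[4]=6 → slow++,fast++
(s=4,f=6) a[fast]=8≠a[slow]=6 write a[5]=8 → slow++,fast++
(s=5,f=7) a[fast]=11≠a[slow]=8 write a[6]=11 → slow++,fast++
(s=6,f=8) a[fast]=12≠a[slow]=11 write a[7]=12 → slow++,fast++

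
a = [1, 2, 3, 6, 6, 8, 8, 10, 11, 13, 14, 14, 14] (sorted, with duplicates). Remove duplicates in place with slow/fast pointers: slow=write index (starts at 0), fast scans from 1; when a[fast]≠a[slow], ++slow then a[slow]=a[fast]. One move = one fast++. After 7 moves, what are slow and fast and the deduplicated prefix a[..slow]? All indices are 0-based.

(s=0,f=1) a[fast]=2≠a[slow]=1 write a[1]=2 → slow++,fast++
(s=1,f=2) a[fast]=3≠a[slow]=2 write a[2]=3 → slow++,fast++
(s=2,f=3) a[fast]=6≠a[slow]=3 write a[3]=6 → slow++,fast++
(s=3,f=4) a[fast]=6=a[slow] dup → fast++
(s=3,f=5) a[fast]=8≠a[slow]=6 write a[4]=8 → slow++,fast++
(s=4,f=6) a[fast]=8=a[slow] dup → fast++
(s=4,f=7) a[fast]=10≠a[slow]=8 write a[5]=10 → slow++,fast++

slow=5, fast=8, prefix=[1, 2, 3, 6, 8, 10]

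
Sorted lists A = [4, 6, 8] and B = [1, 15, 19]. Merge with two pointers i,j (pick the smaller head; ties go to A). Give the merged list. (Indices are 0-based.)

[1, 4, 6, 8, 15, 19]

i=0 j=0: A[i]=4>B[j]=1 take 1, j++
i=0 j=1: A[i]=4<=B[j]=15 take 4, i++
i=1 j=1: A[i]=6<=B[j]=15 take 6, i++
i=2 j=1: A[i]=8<=B[j]=15 take 8, i++
i=3 j=1: A done, take B[j]=15, j++
i=3 j=2: A done, take B[j]=19, j++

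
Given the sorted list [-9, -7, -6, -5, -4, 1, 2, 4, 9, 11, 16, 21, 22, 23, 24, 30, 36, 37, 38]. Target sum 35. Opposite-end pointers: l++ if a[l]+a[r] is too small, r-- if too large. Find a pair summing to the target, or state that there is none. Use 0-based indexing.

l=0 r=18: -9+38=29 <35, l++
l=1 r=18: -7+38=31 <35, l++
l=2 r=18: -6+38=32 <35, l++
l=3 r=18: -5+38=33 <35, l++
l=4 r=18: -4+38=34 <35, l++
l=5 r=18: 1+38=39 >35, r--
l=5 r=17: 1+37=38 >35, r--
l=5 r=16: 1+36=37 >35, r--
l=5 r=15: 1+30=31 <35, l++
l=6 r=15: 2+30=32 <35, l++
l=7 r=15: 4+30=34 <35, l++
l=8 r=15: 9+30=39 >35, r--
l=8 r=14: 9+24=33 <35, l++
l=9 r=14: 11+24=35, found

(11, 24)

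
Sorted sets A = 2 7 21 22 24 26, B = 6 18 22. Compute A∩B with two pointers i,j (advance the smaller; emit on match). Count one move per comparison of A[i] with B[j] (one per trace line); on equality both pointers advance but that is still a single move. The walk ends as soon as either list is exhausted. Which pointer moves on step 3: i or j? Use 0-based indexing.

i

i=0 j=0: 2<6, i++
i=1 j=0: 7>6, j++
i=1 j=1: 7<18, i++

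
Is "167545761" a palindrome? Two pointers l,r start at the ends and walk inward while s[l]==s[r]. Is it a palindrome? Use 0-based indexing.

[0,8] '1'=='1' → l++,r--
[1,7] '6'=='6' → l++,r--
[2,6] '7'=='7' → l++,r--
[3,5] '5'=='5' → l++,r--

palindrome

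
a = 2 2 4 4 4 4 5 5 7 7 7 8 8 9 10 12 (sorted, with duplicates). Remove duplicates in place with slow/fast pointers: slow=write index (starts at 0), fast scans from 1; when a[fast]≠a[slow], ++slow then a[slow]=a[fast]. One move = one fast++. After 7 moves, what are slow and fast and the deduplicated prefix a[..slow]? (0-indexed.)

slow=2, fast=8, prefix=[2, 4, 5]

(s=0,f=1) a[fast]=2=a[slow] dup → fast++
(s=0,f=2) a[fast]=4≠a[slow]=2 write a[1]=4 → slow++,fast++
(s=1,f=3) a[fast]=4=a[slow] dup → fast++
(s=1,f=4) a[fast]=4=a[slow] dup → fast++
(s=1,f=5) a[fast]=4=a[slow] dup → fast++
(s=1,f=6) a[fast]=5≠a[slow]=4 write a[2]=5 → slow++,fast++
(s=2,f=7) a[fast]=5=a[slow] dup → fast++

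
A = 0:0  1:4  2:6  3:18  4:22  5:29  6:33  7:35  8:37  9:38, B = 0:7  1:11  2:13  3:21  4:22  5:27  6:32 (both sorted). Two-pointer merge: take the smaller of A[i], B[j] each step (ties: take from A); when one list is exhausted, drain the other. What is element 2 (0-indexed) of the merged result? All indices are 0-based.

merged[2] = 6

[i=0,j=0] A[i]=0<=B[j]=7 take 0 → i++
[i=1,j=0] A[i]=4<=B[j]=7 take 4 → i++
[i=2,j=0] A[i]=6<=B[j]=7 take 6 → i++
[i=3,j=0] A[i]=18>B[j]=7 take 7 → j++
[i=3,j=1] A[i]=18>B[j]=11 take 11 → j++
[i=3,j=2] A[i]=18>B[j]=13 take 13 → j++
[i=3,j=3] A[i]=18<=B[j]=21 take 18 → i++
[i=4,j=3] A[i]=22>B[j]=21 take 21 → j++
[i=4,j=4] A[i]=22<=B[j]=22 take 22 → i++
[i=5,j=4] A[i]=29>B[j]=22 take 22 → j++
[i=5,j=5] A[i]=29>B[j]=27 take 27 → j++
[i=5,j=6] A[i]=29<=B[j]=32 take 29 → i++
[i=6,j=6] A[i]=33>B[j]=32 take 32 → j++
[i=6,j=7] B done, take A[i]=33 → i++
[i=7,j=7] B done, take A[i]=35 → i++
[i=8,j=7] B done, take A[i]=37 → i++
[i=9,j=7] B done, take A[i]=38 → i++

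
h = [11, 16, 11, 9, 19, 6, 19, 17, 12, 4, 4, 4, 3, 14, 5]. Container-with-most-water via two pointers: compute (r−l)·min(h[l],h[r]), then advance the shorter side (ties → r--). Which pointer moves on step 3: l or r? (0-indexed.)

r

[0,14] min(11,5)*14=70 best=70 * → r--
[0,13] min(11,14)*13=143 best=143 * → l++
[1,13] min(16,14)*12=168 best=168 * → r--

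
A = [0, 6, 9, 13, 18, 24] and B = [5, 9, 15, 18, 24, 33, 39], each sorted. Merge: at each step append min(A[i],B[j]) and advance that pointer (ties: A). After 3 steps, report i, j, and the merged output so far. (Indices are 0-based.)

[i=0,j=0] A[i]=0<=B[j]=5 take 0 → i++
[i=1,j=0] A[i]=6>B[j]=5 take 5 → j++
[i=1,j=1] A[i]=6<=B[j]=9 take 6 → i++

i=2, j=1, merged so far=[0, 5, 6]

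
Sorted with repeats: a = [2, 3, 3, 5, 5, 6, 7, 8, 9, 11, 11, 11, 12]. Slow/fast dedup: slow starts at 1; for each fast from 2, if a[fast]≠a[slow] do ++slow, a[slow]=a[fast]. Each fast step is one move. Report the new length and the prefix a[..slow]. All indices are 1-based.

length 9; prefix = [2, 3, 5, 6, 7, 8, 9, 11, 12]

slow=1 fast=2: a[fast]=3≠a[slow]=2 write a[2]=3, slow++,fast++
slow=2 fast=3: a[fast]=3=a[slow] dup, fast++
slow=2 fast=4: a[fast]=5≠a[slow]=3 write a[3]=5, slow++,fast++
slow=3 fast=5: a[fast]=5=a[slow] dup, fast++
slow=3 fast=6: a[fast]=6≠a[slow]=5 write a[4]=6, slow++,fast++
slow=4 fast=7: a[fast]=7≠a[slow]=6 write a[5]=7, slow++,fast++
slow=5 fast=8: a[fast]=8≠a[slow]=7 write a[6]=8, slow++,fast++
slow=6 fast=9: a[fast]=9≠a[slow]=8 write a[7]=9, slow++,fast++
slow=7 fast=10: a[fast]=11≠a[slow]=9 write a[8]=11, slow++,fast++
slow=8 fast=11: a[fast]=11=a[slow] dup, fast++
slow=8 fast=12: a[fast]=11=a[slow] dup, fast++
slow=8 fast=13: a[fast]=12≠a[slow]=11 write a[9]=12, slow++,fast++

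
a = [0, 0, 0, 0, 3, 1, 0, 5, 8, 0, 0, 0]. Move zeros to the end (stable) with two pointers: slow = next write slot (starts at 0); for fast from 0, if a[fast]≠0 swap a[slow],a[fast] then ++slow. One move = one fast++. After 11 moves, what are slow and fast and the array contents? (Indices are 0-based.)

(s=0,f=0) a[fast]=0 → fast++
(s=0,f=1) a[fast]=0 → fast++
(s=0,f=2) a[fast]=0 → fast++
(s=0,f=3) a[fast]=0 → fast++
(s=0,f=4) a[fast]=3≠0 swap→a[0]=3 → slow++,fast++
(s=1,f=5) a[fast]=1≠0 swap→a[1]=1 → slow++,fast++
(s=2,f=6) a[fast]=0 → fast++
(s=2,f=7) a[fast]=5≠0 swap→a[2]=5 → slow++,fast++
(s=3,f=8) a[fast]=8≠0 swap→a[3]=8 → slow++,fast++
(s=4,f=9) a[fast]=0 → fast++
(s=4,f=10) a[fast]=0 → fast++

slow=4, fast=11, a=[3, 1, 5, 8, 0, 0, 0, 0, 0, 0, 0, 0]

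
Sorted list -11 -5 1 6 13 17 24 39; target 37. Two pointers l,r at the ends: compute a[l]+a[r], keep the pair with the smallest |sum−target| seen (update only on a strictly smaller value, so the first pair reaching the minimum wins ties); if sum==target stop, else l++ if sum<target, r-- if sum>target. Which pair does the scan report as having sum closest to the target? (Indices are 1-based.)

pair (13, 24) with sum 37 (|Δ|=0)

[1,8] -11+39=28 d=9 * → l++
[2,8] -5+39=34 d=3 * → l++
[3,8] 1+39=40 d=3 → r--
[3,7] 1+24=25 d=12 → l++
[4,7] 6+24=30 d=7 → l++
[5,7] 13+24=37 d=0 * → stop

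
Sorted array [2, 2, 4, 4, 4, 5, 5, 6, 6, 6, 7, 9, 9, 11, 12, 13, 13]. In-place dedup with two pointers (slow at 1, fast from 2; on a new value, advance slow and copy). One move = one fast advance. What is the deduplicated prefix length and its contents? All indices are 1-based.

slow=1 fast=2: a[fast]=2=a[slow] dup, fast++
slow=1 fast=3: a[fast]=4≠a[slow]=2 write a[2]=4, slow++,fast++
slow=2 fast=4: a[fast]=4=a[slow] dup, fast++
slow=2 fast=5: a[fast]=4=a[slow] dup, fast++
slow=2 fast=6: a[fast]=5≠a[slow]=4 write a[3]=5, slow++,fast++
slow=3 fast=7: a[fast]=5=a[slow] dup, fast++
slow=3 fast=8: a[fast]=6≠a[slow]=5 write a[4]=6, slow++,fast++
slow=4 fast=9: a[fast]=6=a[slow] dup, fast++
slow=4 fast=10: a[fast]=6=a[slow] dup, fast++
slow=4 fast=11: a[fast]=7≠a[slow]=6 write a[5]=7, slow++,fast++
slow=5 fast=12: a[fast]=9≠a[slow]=7 write a[6]=9, slow++,fast++
slow=6 fast=13: a[fast]=9=a[slow] dup, fast++
slow=6 fast=14: a[fast]=11≠a[slow]=9 write a[7]=11, slow++,fast++
slow=7 fast=15: a[fast]=12≠a[slow]=11 write a[8]=12, slow++,fast++
slow=8 fast=16: a[fast]=13≠a[slow]=12 write a[9]=13, slow++,fast++
slow=9 fast=17: a[fast]=13=a[slow] dup, fast++

length 9; prefix = [2, 4, 5, 6, 7, 9, 11, 12, 13]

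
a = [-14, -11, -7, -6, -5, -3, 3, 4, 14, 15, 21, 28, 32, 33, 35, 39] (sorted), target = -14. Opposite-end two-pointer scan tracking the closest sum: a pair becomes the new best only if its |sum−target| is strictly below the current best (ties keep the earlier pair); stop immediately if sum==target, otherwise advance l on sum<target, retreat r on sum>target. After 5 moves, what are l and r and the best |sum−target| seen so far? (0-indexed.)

l=0, r=10, best |Δ|=28

[0,15] -14+39=25 d=39 * → r--
[0,14] -14+35=21 d=35 * → r--
[0,13] -14+33=19 d=33 * → r--
[0,12] -14+32=18 d=32 * → r--
[0,11] -14+28=14 d=28 * → r--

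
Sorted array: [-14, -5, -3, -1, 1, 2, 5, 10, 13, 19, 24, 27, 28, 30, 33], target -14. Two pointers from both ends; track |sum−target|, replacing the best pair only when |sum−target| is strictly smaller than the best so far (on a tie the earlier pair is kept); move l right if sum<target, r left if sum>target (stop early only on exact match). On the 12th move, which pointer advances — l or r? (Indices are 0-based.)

l

[0,14] -14+33=19 d=33 * → r--
[0,13] -14+30=16 d=30 * → r--
[0,12] -14+28=14 d=28 * → r--
[0,11] -14+27=13 d=27 * → r--
[0,10] -14+24=10 d=24 * → r--
[0,9] -14+19=5 d=19 * → r--
[0,8] -14+13=-1 d=13 * → r--
[0,7] -14+10=-4 d=10 * → r--
[0,6] -14+5=-9 d=5 * → r--
[0,5] -14+2=-12 d=2 * → r--
[0,4] -14+1=-13 d=1 * → r--
[0,3] -14+-1=-15 d=1 → l++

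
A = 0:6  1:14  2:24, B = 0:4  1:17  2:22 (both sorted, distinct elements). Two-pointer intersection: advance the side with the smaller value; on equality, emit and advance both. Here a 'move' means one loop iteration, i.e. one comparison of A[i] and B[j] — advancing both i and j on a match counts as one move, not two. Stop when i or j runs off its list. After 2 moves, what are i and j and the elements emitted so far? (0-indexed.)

i=0 j=0: 6>4, j++
i=0 j=1: 6<17, i++

i=1, j=1, emitted=[]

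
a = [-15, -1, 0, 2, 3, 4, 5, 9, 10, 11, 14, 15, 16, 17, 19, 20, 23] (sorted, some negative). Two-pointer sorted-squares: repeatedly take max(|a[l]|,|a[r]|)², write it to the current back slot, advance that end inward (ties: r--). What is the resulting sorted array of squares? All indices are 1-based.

[0, 1, 4, 9, 16, 25, 81, 100, 121, 196, 225, 225, 256, 289, 361, 400, 529]

l=1 r=17: |-15|<=|23| out[17]=529, r--
l=1 r=16: |-15|<=|20| out[16]=400, r--
l=1 r=15: |-15|<=|19| out[15]=361, r--
l=1 r=14: |-15|<=|17| out[14]=289, r--
l=1 r=13: |-15|<=|16| out[13]=256, r--
l=1 r=12: |-15|<=|15| out[12]=225, r--
l=1 r=11: |-15|>|14| out[11]=225, l++
l=2 r=11: |-1|<=|14| out[10]=196, r--
l=2 r=10: |-1|<=|11| out[9]=121, r--
l=2 r=9: |-1|<=|10| out[8]=100, r--
l=2 r=8: |-1|<=|9| out[7]=81, r--
l=2 r=7: |-1|<=|5| out[6]=25, r--
l=2 r=6: |-1|<=|4| out[5]=16, r--
l=2 r=5: |-1|<=|3| out[4]=9, r--
l=2 r=4: |-1|<=|2| out[3]=4, r--
l=2 r=3: |-1|>|0| out[2]=1, l++
l=3 r=3: |0|<=|0| out[1]=0, r--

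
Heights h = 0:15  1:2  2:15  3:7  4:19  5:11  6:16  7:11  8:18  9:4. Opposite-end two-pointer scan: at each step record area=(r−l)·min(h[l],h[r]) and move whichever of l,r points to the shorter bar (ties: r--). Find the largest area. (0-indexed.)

max area = 120

l=0 r=9: min(15,4)*9=36 best=36 *, r--
l=0 r=8: min(15,18)*8=120 best=120 *, l++
l=1 r=8: min(2,18)*7=14 best=120, l++
l=2 r=8: min(15,18)*6=90 best=120, l++
l=3 r=8: min(7,18)*5=35 best=120, l++
l=4 r=8: min(19,18)*4=72 best=120, r--
l=4 r=7: min(19,11)*3=33 best=120, r--
l=4 r=6: min(19,16)*2=32 best=120, r--
l=4 r=5: min(19,11)*1=11 best=120, r--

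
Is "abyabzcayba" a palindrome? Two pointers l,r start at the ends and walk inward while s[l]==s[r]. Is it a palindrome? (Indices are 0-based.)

not a palindrome (mismatch at 4,6)

[0,10] 'a'=='a' → l++,r--
[1,9] 'b'=='b' → l++,r--
[2,8] 'y'=='y' → l++,r--
[3,7] 'a'=='a' → l++,r--
[4,6] 'b'!='c' → stop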